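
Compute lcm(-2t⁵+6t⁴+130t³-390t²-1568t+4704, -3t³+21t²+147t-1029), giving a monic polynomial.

Apply the Euclidean algorithm:
  -2t⁵+6t⁴+130t³-390t²-1568t+4704 = ((2/3)t²+(8/3)t+8)(-3t³+21t²+147t-1029) + (-264t²+12936)
  -3t³+21t²+147t-1029 = ((1/88)t-7/88)(-264t²+12936) + (0)
Last nonzero remainder: -264t²+12936. Dividing through by -264 gives the monic gcd t²-49.
Then lcm(f, g) = f·g / gcd(f, g); expanding and making the result monic gives the answer.

t⁶-10t⁵-44t⁴+650t³-581t²-7840t+16464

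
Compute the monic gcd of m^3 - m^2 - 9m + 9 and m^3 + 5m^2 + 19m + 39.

m + 3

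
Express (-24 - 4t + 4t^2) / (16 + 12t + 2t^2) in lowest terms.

(-6 + 2t)/(4 + t)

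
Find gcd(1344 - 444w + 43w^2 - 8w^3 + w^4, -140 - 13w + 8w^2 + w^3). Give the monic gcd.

-4 + w

Euclidean algorithm in ℚ[w]:
  w^4 - 8w^3 + 43w^2 - 444w + 1344 = (w - 16)(w^3 + 8w^2 - 13w - 140) + (184w^2 - 512w - 896)
  w^3 + 8w^2 - 13w - 140 = ((1/184)w + 31/529)(184w^2 - 512w - 896) + ((11571/529)w - 46284/529)
  184w^2 - 512w - 896 = ((97336/11571)w + 16928/1653)((11571/529)w - 46284/529) + (0)
Last nonzero remainder: (11571/529)w - 46284/529. Dividing through by 11571/529 gives the monic gcd w - 4.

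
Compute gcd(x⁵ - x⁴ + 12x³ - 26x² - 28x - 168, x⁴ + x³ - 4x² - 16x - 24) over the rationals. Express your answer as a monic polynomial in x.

Repeated division with remainder:
  x⁵ - x⁴ + 12x³ - 26x² - 28x - 168 = (x - 2)(x⁴ + x³ - 4x² - 16x - 24) + (18x³ - 18x² - 36x - 216)
  x⁴ + x³ - 4x² - 16x - 24 = ((1/18)x + 1/9)(18x³ - 18x² - 36x - 216) + (0)
Last nonzero remainder: 18x³ - 18x² - 36x - 216. Dividing through by 18 gives the monic gcd x³ - x² - 2x - 12.

x³ - x² - 2x - 12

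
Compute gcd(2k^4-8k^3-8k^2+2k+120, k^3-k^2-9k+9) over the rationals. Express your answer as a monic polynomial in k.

k-3

Apply the Euclidean algorithm:
  2k^4-8k^3-8k^2+2k+120 = (2k-6)(k^3-k^2-9k+9) + (4k^2-70k+174)
  k^3-k^2-9k+9 = ((1/4)k+33/8)(4k^2-70k+174) + ((945/4)k-2835/4)
  4k^2-70k+174 = ((16/945)k-232/945)((945/4)k-2835/4) + (0)
Last nonzero remainder: (945/4)k-2835/4. Dividing through by 945/4 gives the monic gcd k-3.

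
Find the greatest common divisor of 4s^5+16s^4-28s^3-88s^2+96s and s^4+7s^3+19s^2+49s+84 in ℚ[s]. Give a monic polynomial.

s^2+7s+12

By polynomial division,
  4s^5+16s^4-28s^3-88s^2+96s = (4s-12)(s^4+7s^3+19s^2+49s+84) + (-20s^3-56s^2+348s+1008)
  s^4+7s^3+19s^2+49s+84 = (-(1/20)s-21/100)(-20s^3-56s^2+348s+1008) + ((616/25)s^2+(4312/25)s+7392/25)
  -20s^3-56s^2+348s+1008 = (-(125/154)s+75/22)((616/25)s^2+(4312/25)s+7392/25) + (0)
Last nonzero remainder: (616/25)s^2+(4312/25)s+7392/25. Dividing through by 616/25 gives the monic gcd s^2+7s+12.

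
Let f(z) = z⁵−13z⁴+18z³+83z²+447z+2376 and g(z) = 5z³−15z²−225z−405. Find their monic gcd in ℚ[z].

z²−6z−27

Repeated division with remainder:
  z⁵−13z⁴+18z³+83z²+447z+2376 = ((1/5)z²−2z+33/5)(5z³−15z²−225z−405) + (−187z²+1122z+5049)
  5z³−15z²−225z−405 = (−(5/187)z−15/187)(−187z²+1122z+5049) + (0)
Last nonzero remainder: −187z²+1122z+5049. Dividing through by −187 gives the monic gcd z²−6z−27.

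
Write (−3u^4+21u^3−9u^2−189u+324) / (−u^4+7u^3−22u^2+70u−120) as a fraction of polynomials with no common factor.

Repeated division with remainder:
  −3u^4+21u^3−9u^2−189u+324 = (3)(−u^4+7u^3−22u^2+70u−120) + (57u^2−399u+684)
  −u^4+7u^3−22u^2+70u−120 = (−(1/57)u^2−10/57)(57u^2−399u+684) + (0)
Last nonzero remainder: 57u^2−399u+684. Dividing through by 57 gives the monic gcd u^2−7u+12.
Cancel u^2−7u+12 from numerator and denominator to get the reduced form.

(3u^2−27)/(u^2+10)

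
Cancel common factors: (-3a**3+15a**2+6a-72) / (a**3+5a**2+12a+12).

(-3a**2+21a-36)/(a**2+3a+6)

Apply the Euclidean algorithm:
  -3a**3+15a**2+6a-72 = (-3)(a**3+5a**2+12a+12) + (30a**2+42a-36)
  a**3+5a**2+12a+12 = ((1/30)a+3/25)(30a**2+42a-36) + ((204/25)a+408/25)
  30a**2+42a-36 = ((125/34)a-75/34)((204/25)a+408/25) + (0)
Last nonzero remainder: (204/25)a+408/25. Dividing through by 204/25 gives the monic gcd a+2.
Cancel a+2 from numerator and denominator to get the reduced form.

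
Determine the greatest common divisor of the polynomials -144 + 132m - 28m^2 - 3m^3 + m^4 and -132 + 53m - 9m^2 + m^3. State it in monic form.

By polynomial division,
  m^4 - 3m^3 - 28m^2 + 132m - 144 = (m + 6)(m^3 - 9m^2 + 53m - 132) + (-27m^2 - 54m + 648)
  m^3 - 9m^2 + 53m - 132 = (-(1/27)m + 11/27)(-27m^2 - 54m + 648) + (99m - 396)
  -27m^2 - 54m + 648 = (-(3/11)m - 18/11)(99m - 396) + (0)
Last nonzero remainder: 99m - 396. Dividing through by 99 gives the monic gcd m - 4.

-4 + m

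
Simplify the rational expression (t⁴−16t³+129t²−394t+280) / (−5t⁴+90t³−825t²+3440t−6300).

Repeated division with remainder:
  t⁴−16t³+129t²−394t+280 = (−1/5)(−5t⁴+90t³−825t²+3440t−6300) + (2t³−36t²+294t−980)
  −5t⁴+90t³−825t²+3440t−6300 = (−(5/2)t)(2t³−36t²+294t−980) + (−90t²+990t−6300)
  2t³−36t²+294t−980 = (−(1/45)t+7/45)(−90t²+990t−6300) + (0)
Last nonzero remainder: −90t²+990t−6300. Dividing through by −90 gives the monic gcd t²−11t+70.
Cancel t²−11t+70 from numerator and denominator to get the reduced form.

(−t²+5t−4)/(5t²−35t+90)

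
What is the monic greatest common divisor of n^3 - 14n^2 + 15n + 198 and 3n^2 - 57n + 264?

By polynomial division,
  n^3 - 14n^2 + 15n + 198 = ((1/3)n + 5/3)(3n^2 - 57n + 264) + (22n - 242)
  3n^2 - 57n + 264 = ((3/22)n - 12/11)(22n - 242) + (0)
Last nonzero remainder: 22n - 242. Dividing through by 22 gives the monic gcd n - 11.

n - 11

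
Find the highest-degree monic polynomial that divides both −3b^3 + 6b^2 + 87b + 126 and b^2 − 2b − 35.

b − 7

Euclidean algorithm in ℚ[b]:
  −3b^3 + 6b^2 + 87b + 126 = (−3b)(b^2 − 2b − 35) + (−18b + 126)
  b^2 − 2b − 35 = (−(1/18)b − 5/18)(−18b + 126) + (0)
Last nonzero remainder: −18b + 126. Dividing through by −18 gives the monic gcd b − 7.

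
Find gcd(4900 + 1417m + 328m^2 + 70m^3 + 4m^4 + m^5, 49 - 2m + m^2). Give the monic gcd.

49 - 2m + m^2

Euclidean algorithm in ℚ[m]:
  m^5 + 4m^4 + 70m^3 + 328m^2 + 1417m + 4900 = (m^3 + 6m^2 + 33m + 100)(m^2 - 2m + 49) + (0)
The last nonzero remainder m^2 - 2m + 49 is already monic.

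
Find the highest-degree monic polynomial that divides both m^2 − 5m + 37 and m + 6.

1

Apply the Euclidean algorithm:
  m^2 − 5m + 37 = (m − 11)(m + 6) + (103)
  m + 6 = ((1/103)m + 6/103)(103) + (0)
The last nonzero remainder is the constant 103, so the polynomials are coprime and gcd = 1.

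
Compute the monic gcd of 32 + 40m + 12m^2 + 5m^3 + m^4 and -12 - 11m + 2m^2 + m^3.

4 + 5m + m^2

By polynomial division,
  m^4 + 5m^3 + 12m^2 + 40m + 32 = (m + 3)(m^3 + 2m^2 - 11m - 12) + (17m^2 + 85m + 68)
  m^3 + 2m^2 - 11m - 12 = ((1/17)m - 3/17)(17m^2 + 85m + 68) + (0)
Last nonzero remainder: 17m^2 + 85m + 68. Dividing through by 17 gives the monic gcd m^2 + 5m + 4.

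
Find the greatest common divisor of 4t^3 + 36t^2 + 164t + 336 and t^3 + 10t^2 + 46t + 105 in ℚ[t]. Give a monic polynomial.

Repeated division with remainder:
  4t^3 + 36t^2 + 164t + 336 = (4)(t^3 + 10t^2 + 46t + 105) + (-4t^2 - 20t - 84)
  t^3 + 10t^2 + 46t + 105 = (-(1/4)t - 5/4)(-4t^2 - 20t - 84) + (0)
Last nonzero remainder: -4t^2 - 20t - 84. Dividing through by -4 gives the monic gcd t^2 + 5t + 21.

t^2 + 5t + 21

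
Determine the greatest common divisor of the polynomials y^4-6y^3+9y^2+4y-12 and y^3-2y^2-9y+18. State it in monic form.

y^2-5y+6

By polynomial division,
  y^4-6y^3+9y^2+4y-12 = (y-4)(y^3-2y^2-9y+18) + (10y^2-50y+60)
  y^3-2y^2-9y+18 = ((1/10)y+3/10)(10y^2-50y+60) + (0)
Last nonzero remainder: 10y^2-50y+60. Dividing through by 10 gives the monic gcd y^2-5y+6.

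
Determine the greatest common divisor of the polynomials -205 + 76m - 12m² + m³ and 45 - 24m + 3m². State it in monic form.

Euclidean algorithm in ℚ[m]:
  m³ - 12m² + 76m - 205 = ((1/3)m - 4/3)(3m² - 24m + 45) + (29m - 145)
  3m² - 24m + 45 = ((3/29)m - 9/29)(29m - 145) + (0)
Last nonzero remainder: 29m - 145. Dividing through by 29 gives the monic gcd m - 5.

-5 + m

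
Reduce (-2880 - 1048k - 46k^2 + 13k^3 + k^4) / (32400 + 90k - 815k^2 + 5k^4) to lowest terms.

By polynomial division,
  k^4 + 13k^3 - 46k^2 - 1048k - 2880 = (1/5)(5k^4 - 815k^2 + 90k + 32400) + (13k^3 + 117k^2 - 1066k - 9360)
  5k^4 - 815k^2 + 90k + 32400 = ((5/13)k - 45/13)(13k^3 + 117k^2 - 1066k - 9360) + (0)
Last nonzero remainder: 13k^3 + 117k^2 - 1066k - 9360. Dividing through by 13 gives the monic gcd k^3 + 9k^2 - 82k - 720.
Cancel k^3 + 9k^2 - 82k - 720 from numerator and denominator to get the reduced form.

(4 + k)/(-45 + 5k)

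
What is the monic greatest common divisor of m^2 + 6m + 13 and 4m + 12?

1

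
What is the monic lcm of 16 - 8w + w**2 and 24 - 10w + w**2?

-96 + 64w - 14w**2 + w**3

Repeated division with remainder:
  w**2 - 8w + 16 = (w**2 - 10w + 24) + (2w - 8)
  w**2 - 10w + 24 = ((1/2)w - 3)(2w - 8) + (0)
Last nonzero remainder: 2w - 8. Dividing through by 2 gives the monic gcd w - 4.
Then lcm(f, g) = f·g / gcd(f, g); expanding and making the result monic gives the answer.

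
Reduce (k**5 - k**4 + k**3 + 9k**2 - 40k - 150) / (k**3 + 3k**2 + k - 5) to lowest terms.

Apply the Euclidean algorithm:
  k**5 - k**4 + k**3 + 9k**2 - 40k - 150 = (k**2 - 4k + 12)(k**3 + 3k**2 + k - 5) + (-18k**2 - 72k - 90)
  k**3 + 3k**2 + k - 5 = (-(1/18)k + 1/18)(-18k**2 - 72k - 90) + (0)
Last nonzero remainder: -18k**2 - 72k - 90. Dividing through by -18 gives the monic gcd k**2 + 4k + 5.
Cancel k**2 + 4k + 5 from numerator and denominator to get the reduced form.

(k**3 - 5k**2 + 16k - 30)/(k - 1)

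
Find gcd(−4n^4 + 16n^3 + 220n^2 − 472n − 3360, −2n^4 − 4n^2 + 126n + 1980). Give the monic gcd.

n^2 − n − 30

Apply the Euclidean algorithm:
  −4n^4 + 16n^3 + 220n^2 − 472n − 3360 = (2)(−2n^4 − 4n^2 + 126n + 1980) + (16n^3 + 228n^2 − 724n − 7320)
  −2n^4 − 4n^2 + 126n + 1980 = (−(1/8)n + 57/32)(16n^3 + 228n^2 − 724n − 7320) + (−(4005/8)n^2 + (4005/8)n + 60075/4)
  16n^3 + 228n^2 − 724n − 7320 = (−(128/4005)n − 1952/4005)(−(4005/8)n^2 + (4005/8)n + 60075/4) + (0)
Last nonzero remainder: −(4005/8)n^2 + (4005/8)n + 60075/4. Dividing through by −4005/8 gives the monic gcd n^2 − n − 30.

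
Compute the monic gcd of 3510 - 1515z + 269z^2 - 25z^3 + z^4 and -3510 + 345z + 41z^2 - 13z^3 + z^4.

-585 + 155z - 19z^2 + z^3

By polynomial division,
  z^4 - 25z^3 + 269z^2 - 1515z + 3510 = (z^4 - 13z^3 + 41z^2 + 345z - 3510) + (-12z^3 + 228z^2 - 1860z + 7020)
  z^4 - 13z^3 + 41z^2 + 345z - 3510 = (-(1/12)z - 1/2)(-12z^3 + 228z^2 - 1860z + 7020) + (0)
Last nonzero remainder: -12z^3 + 228z^2 - 1860z + 7020. Dividing through by -12 gives the monic gcd z^3 - 19z^2 + 155z - 585.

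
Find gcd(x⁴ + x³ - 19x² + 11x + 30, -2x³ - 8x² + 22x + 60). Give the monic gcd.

Euclidean algorithm in ℚ[x]:
  x⁴ + x³ - 19x² + 11x + 30 = (-(1/2)x + 3/2)(-2x³ - 8x² + 22x + 60) + (4x² + 8x - 60)
  -2x³ - 8x² + 22x + 60 = (-(1/2)x - 1)(4x² + 8x - 60) + (0)
Last nonzero remainder: 4x² + 8x - 60. Dividing through by 4 gives the monic gcd x² + 2x - 15.

x² + 2x - 15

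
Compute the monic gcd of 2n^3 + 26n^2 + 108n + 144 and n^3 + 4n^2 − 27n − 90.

Repeated division with remainder:
  2n^3 + 26n^2 + 108n + 144 = (2)(n^3 + 4n^2 − 27n − 90) + (18n^2 + 162n + 324)
  n^3 + 4n^2 − 27n − 90 = ((1/18)n − 5/18)(18n^2 + 162n + 324) + (0)
Last nonzero remainder: 18n^2 + 162n + 324. Dividing through by 18 gives the monic gcd n^2 + 9n + 18.

n^2 + 9n + 18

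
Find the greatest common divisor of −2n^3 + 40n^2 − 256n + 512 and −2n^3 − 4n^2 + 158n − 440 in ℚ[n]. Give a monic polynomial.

n − 4

Repeated division with remainder:
  −2n^3 + 40n^2 − 256n + 512 = (−2n^3 − 4n^2 + 158n − 440) + (44n^2 − 414n + 952)
  −2n^3 − 4n^2 + 158n − 440 = (−(1/22)n − 251/484)(44n^2 − 414n + 952) + (−(3249/242)n + 6498/121)
  44n^2 − 414n + 952 = (−(10648/3249)n + 57596/3249)(−(3249/242)n + 6498/121) + (0)
Last nonzero remainder: −(3249/242)n + 6498/121. Dividing through by −3249/242 gives the monic gcd n − 4.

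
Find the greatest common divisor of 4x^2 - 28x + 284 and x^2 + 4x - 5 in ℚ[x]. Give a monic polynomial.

Euclidean algorithm in ℚ[x]:
  4x^2 - 28x + 284 = (4)(x^2 + 4x - 5) + (-44x + 304)
  x^2 + 4x - 5 = (-(1/44)x - 30/121)(-44x + 304) + (8515/121)
  -44x + 304 = (-(5324/8515)x + 36784/8515)(8515/121) + (0)
The last nonzero remainder is the constant 8515/121, so the polynomials are coprime and gcd = 1.

1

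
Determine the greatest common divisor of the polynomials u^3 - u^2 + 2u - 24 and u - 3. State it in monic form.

u - 3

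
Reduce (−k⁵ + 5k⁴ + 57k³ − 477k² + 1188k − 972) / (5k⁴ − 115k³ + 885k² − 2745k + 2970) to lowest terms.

(−k² − 7k + 18)/(5k − 55)

Euclidean algorithm in ℚ[k]:
  −k⁵ + 5k⁴ + 57k³ − 477k² + 1188k − 972 = (−(1/5)k − 18/5)(5k⁴ − 115k³ + 885k² − 2745k + 2970) + (−180k³ + 2160k² − 8100k + 9720)
  5k⁴ − 115k³ + 885k² − 2745k + 2970 = (−(1/36)k + 11/36)(−180k³ + 2160k² − 8100k + 9720) + (0)
Last nonzero remainder: −180k³ + 2160k² − 8100k + 9720. Dividing through by −180 gives the monic gcd k³ − 12k² + 45k − 54.
Cancel k³ − 12k² + 45k − 54 from numerator and denominator to get the reduced form.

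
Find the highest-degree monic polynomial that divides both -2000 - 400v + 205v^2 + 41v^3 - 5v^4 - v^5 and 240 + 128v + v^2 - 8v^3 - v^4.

-80 - 16v + 5v^2 + v^3

By polynomial division,
  -v^5 - 5v^4 + 41v^3 + 205v^2 - 400v - 2000 = (v - 3)(-v^4 - 8v^3 + v^2 + 128v + 240) + (16v^3 + 80v^2 - 256v - 1280)
  -v^4 - 8v^3 + v^2 + 128v + 240 = (-(1/16)v - 3/16)(16v^3 + 80v^2 - 256v - 1280) + (0)
Last nonzero remainder: 16v^3 + 80v^2 - 256v - 1280. Dividing through by 16 gives the monic gcd v^3 + 5v^2 - 16v - 80.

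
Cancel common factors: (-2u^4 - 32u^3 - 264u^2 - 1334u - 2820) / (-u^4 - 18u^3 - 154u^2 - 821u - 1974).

(2u + 10)/(u + 7)

Apply the Euclidean algorithm:
  -2u^4 - 32u^3 - 264u^2 - 1334u - 2820 = (2)(-u^4 - 18u^3 - 154u^2 - 821u - 1974) + (4u^3 + 44u^2 + 308u + 1128)
  -u^4 - 18u^3 - 154u^2 - 821u - 1974 = (-(1/4)u - 7/4)(4u^3 + 44u^2 + 308u + 1128) + (0)
Last nonzero remainder: 4u^3 + 44u^2 + 308u + 1128. Dividing through by 4 gives the monic gcd u^3 + 11u^2 + 77u + 282.
Cancel u^3 + 11u^2 + 77u + 282 from numerator and denominator to get the reduced form.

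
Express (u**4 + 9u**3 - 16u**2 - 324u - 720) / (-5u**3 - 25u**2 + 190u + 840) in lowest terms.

(-u**2 - 11u - 30)/(5u + 35)

By polynomial division,
  u**4 + 9u**3 - 16u**2 - 324u - 720 = (-(1/5)u - 4/5)(-5u**3 - 25u**2 + 190u + 840) + (2u**2 - 4u - 48)
  -5u**3 - 25u**2 + 190u + 840 = (-(5/2)u - 35/2)(2u**2 - 4u - 48) + (0)
Last nonzero remainder: 2u**2 - 4u - 48. Dividing through by 2 gives the monic gcd u**2 - 2u - 24.
Cancel u**2 - 2u - 24 from numerator and denominator to get the reduced form.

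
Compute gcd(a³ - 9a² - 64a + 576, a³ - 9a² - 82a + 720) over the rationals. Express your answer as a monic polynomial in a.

By polynomial division,
  a³ - 9a² - 64a + 576 = (a³ - 9a² - 82a + 720) + (18a - 144)
  a³ - 9a² - 82a + 720 = ((1/18)a² - (1/18)a - 5)(18a - 144) + (0)
Last nonzero remainder: 18a - 144. Dividing through by 18 gives the monic gcd a - 8.

a - 8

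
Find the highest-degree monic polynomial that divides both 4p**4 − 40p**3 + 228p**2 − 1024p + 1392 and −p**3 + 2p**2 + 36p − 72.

p**2 − 8p + 12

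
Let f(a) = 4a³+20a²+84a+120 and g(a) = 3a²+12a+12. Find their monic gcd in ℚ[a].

By polynomial division,
  4a³+20a²+84a+120 = ((4/3)a+4/3)(3a²+12a+12) + (52a+104)
  3a²+12a+12 = ((3/52)a+3/26)(52a+104) + (0)
Last nonzero remainder: 52a+104. Dividing through by 52 gives the monic gcd a+2.

a+2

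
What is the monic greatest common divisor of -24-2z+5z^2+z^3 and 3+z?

3+z

Apply the Euclidean algorithm:
  z^3+5z^2-2z-24 = (z^2+2z-8)(z+3) + (0)
The last nonzero remainder z+3 is already monic.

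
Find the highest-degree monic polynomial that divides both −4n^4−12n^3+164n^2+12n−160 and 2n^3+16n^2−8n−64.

n+8

Euclidean algorithm in ℚ[n]:
  −4n^4−12n^3+164n^2+12n−160 = (−2n+10)(2n^3+16n^2−8n−64) + (−12n^2−36n+480)
  2n^3+16n^2−8n−64 = (−(1/6)n−5/6)(−12n^2−36n+480) + (42n+336)
  −12n^2−36n+480 = (−(2/7)n+10/7)(42n+336) + (0)
Last nonzero remainder: 42n+336. Dividing through by 42 gives the monic gcd n+8.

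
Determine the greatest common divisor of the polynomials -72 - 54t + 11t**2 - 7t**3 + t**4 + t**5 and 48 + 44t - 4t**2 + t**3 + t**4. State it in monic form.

4 + 5t + t**2

Apply the Euclidean algorithm:
  t**5 + t**4 - 7t**3 + 11t**2 - 54t - 72 = (t)(t**4 + t**3 - 4t**2 + 44t + 48) + (-3t**3 - 33t**2 - 102t - 72)
  t**4 + t**3 - 4t**2 + 44t + 48 = (-(1/3)t + 10/3)(-3t**3 - 33t**2 - 102t - 72) + (72t**2 + 360t + 288)
  -3t**3 - 33t**2 - 102t - 72 = (-(1/24)t - 1/4)(72t**2 + 360t + 288) + (0)
Last nonzero remainder: 72t**2 + 360t + 288. Dividing through by 72 gives the monic gcd t**2 + 5t + 4.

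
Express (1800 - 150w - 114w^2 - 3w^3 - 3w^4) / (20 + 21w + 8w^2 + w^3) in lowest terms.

(450 - 150w + 9w^2 - 3w^3)/(5 + 4w + w^2)

Repeated division with remainder:
  -3w^4 - 3w^3 - 114w^2 - 150w + 1800 = (-3w + 21)(w^3 + 8w^2 + 21w + 20) + (-219w^2 - 531w + 1380)
  w^3 + 8w^2 + 21w + 20 = (-(1/219)w - 407/15987)(-219w^2 - 531w + 1380) + ((73450/5329)w + 293800/5329)
  -219w^2 - 531w + 1380 = (-(1167051/73450)w + 367701/14690)((73450/5329)w + 293800/5329) + (0)
Last nonzero remainder: (73450/5329)w + 293800/5329. Dividing through by 73450/5329 gives the monic gcd w + 4.
Cancel w + 4 from numerator and denominator to get the reduced form.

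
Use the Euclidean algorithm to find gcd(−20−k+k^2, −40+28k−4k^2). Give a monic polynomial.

By polynomial division,
  k^2−k−20 = (−1/4)(−4k^2+28k−40) + (6k−30)
  −4k^2+28k−40 = (−(2/3)k+4/3)(6k−30) + (0)
Last nonzero remainder: 6k−30. Dividing through by 6 gives the monic gcd k−5.

−5+k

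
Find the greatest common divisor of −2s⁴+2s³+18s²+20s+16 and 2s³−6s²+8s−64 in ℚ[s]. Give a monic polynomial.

s−4

Repeated division with remainder:
  −2s⁴+2s³+18s²+20s+16 = (−s−2)(2s³−6s²+8s−64) + (14s²−28s−112)
  2s³−6s²+8s−64 = ((1/7)s−1/7)(14s²−28s−112) + (20s−80)
  14s²−28s−112 = ((7/10)s+7/5)(20s−80) + (0)
Last nonzero remainder: 20s−80. Dividing through by 20 gives the monic gcd s−4.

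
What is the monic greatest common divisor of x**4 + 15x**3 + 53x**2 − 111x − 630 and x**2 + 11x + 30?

x**2 + 11x + 30

By polynomial division,
  x**4 + 15x**3 + 53x**2 − 111x − 630 = (x**2 + 4x − 21)(x**2 + 11x + 30) + (0)
The last nonzero remainder x**2 + 11x + 30 is already monic.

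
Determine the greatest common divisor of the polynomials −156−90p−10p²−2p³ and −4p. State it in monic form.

1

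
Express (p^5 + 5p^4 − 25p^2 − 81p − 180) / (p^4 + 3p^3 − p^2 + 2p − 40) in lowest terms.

(p^2 − 9)/(p − 2)

Euclidean algorithm in ℚ[p]:
  p^5 + 5p^4 − 25p^2 − 81p − 180 = (p + 2)(p^4 + 3p^3 − p^2 + 2p − 40) + (−5p^3 − 25p^2 − 45p − 100)
  p^4 + 3p^3 − p^2 + 2p − 40 = (−(1/5)p + 2/5)(−5p^3 − 25p^2 − 45p − 100) + (0)
Last nonzero remainder: −5p^3 − 25p^2 − 45p − 100. Dividing through by −5 gives the monic gcd p^3 + 5p^2 + 9p + 20.
Cancel p^3 + 5p^2 + 9p + 20 from numerator and denominator to get the reduced form.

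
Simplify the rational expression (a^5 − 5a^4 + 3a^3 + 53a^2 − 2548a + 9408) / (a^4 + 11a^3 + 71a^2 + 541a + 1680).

(a^2 − 11a + 28)/(a + 5)

Apply the Euclidean algorithm:
  a^5 − 5a^4 + 3a^3 + 53a^2 − 2548a + 9408 = (a − 16)(a^4 + 11a^3 + 71a^2 + 541a + 1680) + (108a^3 + 648a^2 + 4428a + 36288)
  a^4 + 11a^3 + 71a^2 + 541a + 1680 = ((1/108)a + 5/108)(108a^3 + 648a^2 + 4428a + 36288) + (0)
Last nonzero remainder: 108a^3 + 648a^2 + 4428a + 36288. Dividing through by 108 gives the monic gcd a^3 + 6a^2 + 41a + 336.
Cancel a^3 + 6a^2 + 41a + 336 from numerator and denominator to get the reduced form.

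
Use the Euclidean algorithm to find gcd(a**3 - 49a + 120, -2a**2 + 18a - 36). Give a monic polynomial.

Euclidean algorithm in ℚ[a]:
  a**3 - 49a + 120 = (-(1/2)a - 9/2)(-2a**2 + 18a - 36) + (14a - 42)
  -2a**2 + 18a - 36 = (-(1/7)a + 6/7)(14a - 42) + (0)
Last nonzero remainder: 14a - 42. Dividing through by 14 gives the monic gcd a - 3.

a - 3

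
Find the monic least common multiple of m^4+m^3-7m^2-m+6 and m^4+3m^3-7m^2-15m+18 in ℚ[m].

Repeated division with remainder:
  m^4+m^3-7m^2-m+6 = (m^4+3m^3-7m^2-15m+18) + (-2m^3+14m-12)
  m^4+3m^3-7m^2-15m+18 = (-(1/2)m-3/2)(-2m^3+14m-12) + (0)
Last nonzero remainder: -2m^3+14m-12. Dividing through by -2 gives the monic gcd m^3-7m+6.
Then lcm(f, g) = f·g / gcd(f, g); expanding and making the result monic gives the answer.

m^5+4m^4-4m^3-22m^2+3m+18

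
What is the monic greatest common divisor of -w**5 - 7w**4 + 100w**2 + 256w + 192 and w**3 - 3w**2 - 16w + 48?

Euclidean algorithm in ℚ[w]:
  -w**5 - 7w**4 + 100w**2 + 256w + 192 = (-w**2 - 10w - 46)(w**3 - 3w**2 - 16w + 48) + (-150w**2 + 2400)
  w**3 - 3w**2 - 16w + 48 = (-(1/150)w + 1/50)(-150w**2 + 2400) + (0)
Last nonzero remainder: -150w**2 + 2400. Dividing through by -150 gives the monic gcd w**2 - 16.

w**2 - 16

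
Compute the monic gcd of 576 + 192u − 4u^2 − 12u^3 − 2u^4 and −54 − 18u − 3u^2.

Euclidean algorithm in ℚ[u]:
  −2u^4 − 12u^3 − 4u^2 + 192u + 576 = ((2/3)u^2 − 32/3)(−3u^2 − 18u − 54) + (0)
Last nonzero remainder: −3u^2 − 18u − 54. Dividing through by −3 gives the monic gcd u^2 + 6u + 18.

18 + 6u + u^2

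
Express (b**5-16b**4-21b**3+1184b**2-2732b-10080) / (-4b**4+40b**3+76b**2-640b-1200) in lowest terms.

(-b**3+8b**2+65b-504)/(4b**2-8b-60)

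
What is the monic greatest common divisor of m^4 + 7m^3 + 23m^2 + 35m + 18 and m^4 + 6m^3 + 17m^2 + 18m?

m^3 + 6m^2 + 17m + 18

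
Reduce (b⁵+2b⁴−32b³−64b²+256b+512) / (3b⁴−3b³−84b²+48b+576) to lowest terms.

By polynomial division,
  b⁵+2b⁴−32b³−64b²+256b+512 = ((1/3)b+1)(3b⁴−3b³−84b²+48b+576) + (−b³+4b²+16b−64)
  3b⁴−3b³−84b²+48b+576 = (−3b−9)(−b³+4b²+16b−64) + (0)
Last nonzero remainder: −b³+4b²+16b−64. Dividing through by −1 gives the monic gcd b³−4b²−16b+64.
Cancel b³−4b²−16b+64 from numerator and denominator to get the reduced form.

(b²+6b+8)/(3b+9)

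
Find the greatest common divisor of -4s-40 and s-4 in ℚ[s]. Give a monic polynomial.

Euclidean algorithm in ℚ[s]:
  -4s-40 = (-4)(s-4) + (-56)
  s-4 = (-(1/56)s+1/14)(-56) + (0)
The last nonzero remainder is the constant -56, so the polynomials are coprime and gcd = 1.

1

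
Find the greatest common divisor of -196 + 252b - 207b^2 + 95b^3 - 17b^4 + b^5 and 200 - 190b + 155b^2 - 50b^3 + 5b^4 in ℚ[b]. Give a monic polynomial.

2 - b + b^2

By polynomial division,
  b^5 - 17b^4 + 95b^3 - 207b^2 + 252b - 196 = ((1/5)b - 7/5)(5b^4 - 50b^3 + 155b^2 - 190b + 200) + (-6b^3 + 48b^2 - 54b + 84)
  5b^4 - 50b^3 + 155b^2 - 190b + 200 = (-(5/6)b + 5/3)(-6b^3 + 48b^2 - 54b + 84) + (30b^2 - 30b + 60)
  -6b^3 + 48b^2 - 54b + 84 = (-(1/5)b + 7/5)(30b^2 - 30b + 60) + (0)
Last nonzero remainder: 30b^2 - 30b + 60. Dividing through by 30 gives the monic gcd b^2 - b + 2.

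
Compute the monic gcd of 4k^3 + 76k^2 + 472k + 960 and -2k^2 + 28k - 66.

By polynomial division,
  4k^3 + 76k^2 + 472k + 960 = (-2k - 66)(-2k^2 + 28k - 66) + (2188k - 3396)
  -2k^2 + 28k - 66 = (-(1/1094)k + 6809/598418)(2188k - 3396) + (-8186112/299209)
  2188k - 3396 = (-(163667323/2046528)k + 84676147/682176)(-8186112/299209) + (0)
The last nonzero remainder is the constant -8186112/299209, so the polynomials are coprime and gcd = 1.

1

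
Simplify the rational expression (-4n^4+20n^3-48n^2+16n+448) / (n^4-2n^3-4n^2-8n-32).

(-4n^2+12n-56)/(n^2+4)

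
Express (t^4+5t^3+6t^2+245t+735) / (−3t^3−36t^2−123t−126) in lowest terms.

(−t^2+5t−35)/(3t+6)

Euclidean algorithm in ℚ[t]:
  t^4+5t^3+6t^2+245t+735 = (−(1/3)t+7/3)(−3t^3−36t^2−123t−126) + (49t^2+490t+1029)
  −3t^3−36t^2−123t−126 = (−(3/49)t−6/49)(49t^2+490t+1029) + (0)
Last nonzero remainder: 49t^2+490t+1029. Dividing through by 49 gives the monic gcd t^2+10t+21.
Cancel t^2+10t+21 from numerator and denominator to get the reduced form.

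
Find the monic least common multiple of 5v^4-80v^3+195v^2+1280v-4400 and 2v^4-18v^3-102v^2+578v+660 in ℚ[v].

v^6-9v^5-67v^4+433v^3+1146v^2-4624v-5280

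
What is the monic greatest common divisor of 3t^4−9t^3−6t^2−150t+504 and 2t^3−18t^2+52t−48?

t^2−7t+12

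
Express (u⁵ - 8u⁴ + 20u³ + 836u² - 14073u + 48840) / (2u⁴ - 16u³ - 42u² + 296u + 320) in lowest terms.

(u³ + 5u² + 45u + 1221)/(2u² + 10u + 8)

Repeated division with remainder:
  u⁵ - 8u⁴ + 20u³ + 836u² - 14073u + 48840 = ((1/2)u)(2u⁴ - 16u³ - 42u² + 296u + 320) + (41u³ + 688u² - 14233u + 48840)
  2u⁴ - 16u³ - 42u² + 296u + 320 = ((2/41)u - 2032/1681)(41u³ + 688u² - 14233u + 48840) + ((2494520/1681)u² - (32428760/1681)u + 99780800/1681)
  41u³ + 688u² - 14233u + 48840 = ((68921/2494520)u + 2052501/2494520)((2494520/1681)u² - (32428760/1681)u + 99780800/1681) + (0)
Last nonzero remainder: (2494520/1681)u² - (32428760/1681)u + 99780800/1681. Dividing through by 2494520/1681 gives the monic gcd u² - 13u + 40.
Cancel u² - 13u + 40 from numerator and denominator to get the reduced form.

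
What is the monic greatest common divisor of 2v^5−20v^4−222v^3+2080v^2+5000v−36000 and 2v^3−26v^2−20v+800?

v^2−5v−50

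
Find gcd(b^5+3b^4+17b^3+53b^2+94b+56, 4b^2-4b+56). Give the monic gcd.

By polynomial division,
  b^5+3b^4+17b^3+53b^2+94b+56 = ((1/4)b^3+b^2+(7/4)b+1)(4b^2-4b+56) + (0)
Last nonzero remainder: 4b^2-4b+56. Dividing through by 4 gives the monic gcd b^2-b+14.

b^2-b+14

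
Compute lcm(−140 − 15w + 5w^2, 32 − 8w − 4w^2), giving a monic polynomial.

By polynomial division,
  5w^2 − 15w − 140 = (−5/4)(−4w^2 − 8w + 32) + (−25w − 100)
  −4w^2 − 8w + 32 = ((4/25)w − 8/25)(−25w − 100) + (0)
Last nonzero remainder: −25w − 100. Dividing through by −25 gives the monic gcd w + 4.
Then lcm(f, g) = f·g / gcd(f, g); expanding and making the result monic gives the answer.

56 − 22w − 5w^2 + w^3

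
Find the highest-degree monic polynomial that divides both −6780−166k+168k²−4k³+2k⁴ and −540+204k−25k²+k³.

Euclidean algorithm in ℚ[k]:
  2k⁴−4k³+168k²−166k−6780 = (2k+46)(k³−25k²+204k−540) + (910k²−8470k+18060)
  k³−25k²+204k−540 = ((1/910)k−102/5915)(910k²−8470k+18060) + ((6438/169)k−38628/169)
  910k²−8470k+18060 = ((76895/3219)k−254345/3219)((6438/169)k−38628/169) + (0)
Last nonzero remainder: (6438/169)k−38628/169. Dividing through by 6438/169 gives the monic gcd k−6.

−6+k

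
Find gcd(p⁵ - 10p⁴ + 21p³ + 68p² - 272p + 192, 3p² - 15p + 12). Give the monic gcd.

Repeated division with remainder:
  p⁵ - 10p⁴ + 21p³ + 68p² - 272p + 192 = ((1/3)p³ - (5/3)p² - (8/3)p + 16)(3p² - 15p + 12) + (0)
Last nonzero remainder: 3p² - 15p + 12. Dividing through by 3 gives the monic gcd p² - 5p + 4.

p² - 5p + 4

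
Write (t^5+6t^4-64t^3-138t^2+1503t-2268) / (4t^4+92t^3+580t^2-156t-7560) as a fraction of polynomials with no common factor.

(t^2-7t+12)/(4t+40)

Apply the Euclidean algorithm:
  t^5+6t^4-64t^3-138t^2+1503t-2268 = ((1/4)t-17/4)(4t^4+92t^3+580t^2-156t-7560) + (182t^3+2366t^2+2730t-34398)
  4t^4+92t^3+580t^2-156t-7560 = ((2/91)t+20/91)(182t^3+2366t^2+2730t-34398) + (0)
Last nonzero remainder: 182t^3+2366t^2+2730t-34398. Dividing through by 182 gives the monic gcd t^3+13t^2+15t-189.
Cancel t^3+13t^2+15t-189 from numerator and denominator to get the reduced form.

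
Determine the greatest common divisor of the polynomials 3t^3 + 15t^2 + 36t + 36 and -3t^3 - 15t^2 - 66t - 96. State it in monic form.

t + 2

Apply the Euclidean algorithm:
  3t^3 + 15t^2 + 36t + 36 = (-1)(-3t^3 - 15t^2 - 66t - 96) + (-30t - 60)
  -3t^3 - 15t^2 - 66t - 96 = ((1/10)t^2 + (3/10)t + 8/5)(-30t - 60) + (0)
Last nonzero remainder: -30t - 60. Dividing through by -30 gives the monic gcd t + 2.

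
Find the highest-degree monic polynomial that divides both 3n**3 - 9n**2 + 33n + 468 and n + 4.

By polynomial division,
  3n**3 - 9n**2 + 33n + 468 = (3n**2 - 21n + 117)(n + 4) + (0)
The last nonzero remainder n + 4 is already monic.

n + 4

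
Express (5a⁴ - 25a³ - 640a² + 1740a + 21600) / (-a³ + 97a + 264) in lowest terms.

(-5a³ + 65a² + 120a - 2700)/(a² - 8a - 33)

Repeated division with remainder:
  5a⁴ - 25a³ - 640a² + 1740a + 21600 = (-5a + 25)(-a³ + 97a + 264) + (-155a² + 635a + 15000)
  -a³ + 97a + 264 = ((1/155)a + 127/4805)(-155a² + 635a + 15000) + (-(15912/961)a - 127296/961)
  -155a² + 635a + 15000 = ((148955/15912)a - 600625/5304)(-(15912/961)a - 127296/961) + (0)
Last nonzero remainder: -(15912/961)a - 127296/961. Dividing through by -15912/961 gives the monic gcd a + 8.
Cancel a + 8 from numerator and denominator to get the reduced form.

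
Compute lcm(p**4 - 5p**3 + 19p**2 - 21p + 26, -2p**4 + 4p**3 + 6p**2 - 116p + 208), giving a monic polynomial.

Euclidean algorithm in ℚ[p]:
  p**4 - 5p**3 + 19p**2 - 21p + 26 = (-1/2)(-2p**4 + 4p**3 + 6p**2 - 116p + 208) + (-3p**3 + 22p**2 - 79p + 130)
  -2p**4 + 4p**3 + 6p**2 - 116p + 208 = ((2/3)p + 32/9)(-3p**3 + 22p**2 - 79p + 130) + (-(176/9)p**2 + (704/9)p - 2288/9)
  -3p**3 + 22p**2 - 79p + 130 = ((27/176)p - 45/88)(-(176/9)p**2 + (704/9)p - 2288/9) + (0)
Last nonzero remainder: -(176/9)p**2 + (704/9)p - 2288/9. Dividing through by -176/9 gives the monic gcd p**2 - 4p + 13.
Then lcm(f, g) = f·g / gcd(f, g); expanding and making the result monic gives the answer.

p**6 - 3p**5 + p**4 + 57p**3 - 168p**2 + 220p - 208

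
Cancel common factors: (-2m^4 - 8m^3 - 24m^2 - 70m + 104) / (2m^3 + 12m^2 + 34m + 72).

(-m^3 - 12m + 13)/(m^2 + 2m + 9)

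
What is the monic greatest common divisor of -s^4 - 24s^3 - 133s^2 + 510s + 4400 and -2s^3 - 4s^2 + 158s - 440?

Repeated division with remainder:
  -s^4 - 24s^3 - 133s^2 + 510s + 4400 = ((1/2)s + 11)(-2s^3 - 4s^2 + 158s - 440) + (-168s^2 - 1008s + 9240)
  -2s^3 - 4s^2 + 158s - 440 = ((1/84)s - 1/21)(-168s^2 - 1008s + 9240) + (0)
Last nonzero remainder: -168s^2 - 1008s + 9240. Dividing through by -168 gives the monic gcd s^2 + 6s - 55.

s^2 + 6s - 55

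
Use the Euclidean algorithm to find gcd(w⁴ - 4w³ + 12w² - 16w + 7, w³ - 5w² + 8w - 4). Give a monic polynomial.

w - 1

Euclidean algorithm in ℚ[w]:
  w⁴ - 4w³ + 12w² - 16w + 7 = (w + 1)(w³ - 5w² + 8w - 4) + (9w² - 20w + 11)
  w³ - 5w² + 8w - 4 = ((1/9)w - 25/81)(9w² - 20w + 11) + ((49/81)w - 49/81)
  9w² - 20w + 11 = ((729/49)w - 891/49)((49/81)w - 49/81) + (0)
Last nonzero remainder: (49/81)w - 49/81. Dividing through by 49/81 gives the monic gcd w - 1.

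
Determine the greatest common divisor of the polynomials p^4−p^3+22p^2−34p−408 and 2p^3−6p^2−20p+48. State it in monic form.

Repeated division with remainder:
  p^4−p^3+22p^2−34p−408 = ((1/2)p+1)(2p^3−6p^2−20p+48) + (38p^2−38p−456)
  2p^3−6p^2−20p+48 = ((1/19)p−2/19)(38p^2−38p−456) + (0)
Last nonzero remainder: 38p^2−38p−456. Dividing through by 38 gives the monic gcd p^2−p−12.

p^2−p−12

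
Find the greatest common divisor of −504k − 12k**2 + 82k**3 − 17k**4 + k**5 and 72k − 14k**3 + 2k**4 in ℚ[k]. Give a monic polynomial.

−12k − 4k**2 + k**3

Apply the Euclidean algorithm:
  k**5 − 17k**4 + 82k**3 − 12k**2 − 504k = ((1/2)k − 5)(2k**4 − 14k**3 + 72k) + (12k**3 − 48k**2 − 144k)
  2k**4 − 14k**3 + 72k = ((1/6)k − 1/2)(12k**3 − 48k**2 − 144k) + (0)
Last nonzero remainder: 12k**3 − 48k**2 − 144k. Dividing through by 12 gives the monic gcd k**3 − 4k**2 − 12k.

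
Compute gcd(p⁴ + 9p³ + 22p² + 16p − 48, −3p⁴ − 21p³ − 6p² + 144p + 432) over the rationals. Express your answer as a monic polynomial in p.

Apply the Euclidean algorithm:
  p⁴ + 9p³ + 22p² + 16p − 48 = (−1/3)(−3p⁴ − 21p³ − 6p² + 144p + 432) + (2p³ + 20p² + 64p + 96)
  −3p⁴ − 21p³ − 6p² + 144p + 432 = (−(3/2)p + 9/2)(2p³ + 20p² + 64p + 96) + (0)
Last nonzero remainder: 2p³ + 20p² + 64p + 96. Dividing through by 2 gives the monic gcd p³ + 10p² + 32p + 48.

p³ + 10p² + 32p + 48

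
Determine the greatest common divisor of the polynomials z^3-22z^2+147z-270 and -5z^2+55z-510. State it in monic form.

1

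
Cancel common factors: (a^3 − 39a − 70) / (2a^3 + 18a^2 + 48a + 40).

By polynomial division,
  a^3 − 39a − 70 = (1/2)(2a^3 + 18a^2 + 48a + 40) + (−9a^2 − 63a − 90)
  2a^3 + 18a^2 + 48a + 40 = (−(2/9)a − 4/9)(−9a^2 − 63a − 90) + (0)
Last nonzero remainder: −9a^2 − 63a − 90. Dividing through by −9 gives the monic gcd a^2 + 7a + 10.
Cancel a^2 + 7a + 10 from numerator and denominator to get the reduced form.

(a − 7)/(2a + 4)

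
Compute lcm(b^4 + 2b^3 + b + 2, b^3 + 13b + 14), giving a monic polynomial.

b^6 + b^5 + 12b^4 + 29b^3 + b^2 + 12b + 28

Apply the Euclidean algorithm:
  b^4 + 2b^3 + b + 2 = (b + 2)(b^3 + 13b + 14) + (−13b^2 − 39b − 26)
  b^3 + 13b + 14 = (−(1/13)b + 3/13)(−13b^2 − 39b − 26) + (20b + 20)
  −13b^2 − 39b − 26 = (−(13/20)b − 13/10)(20b + 20) + (0)
Last nonzero remainder: 20b + 20. Dividing through by 20 gives the monic gcd b + 1.
Then lcm(f, g) = f·g / gcd(f, g); expanding and making the result monic gives the answer.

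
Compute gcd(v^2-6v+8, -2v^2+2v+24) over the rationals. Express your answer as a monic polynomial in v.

Apply the Euclidean algorithm:
  v^2-6v+8 = (-1/2)(-2v^2+2v+24) + (-5v+20)
  -2v^2+2v+24 = ((2/5)v+6/5)(-5v+20) + (0)
Last nonzero remainder: -5v+20. Dividing through by -5 gives the monic gcd v-4.

v-4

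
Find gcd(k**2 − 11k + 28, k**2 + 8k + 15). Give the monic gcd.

1

By polynomial division,
  k**2 − 11k + 28 = (k**2 + 8k + 15) + (−19k + 13)
  k**2 + 8k + 15 = (−(1/19)k − 165/361)(−19k + 13) + (7560/361)
  −19k + 13 = (−(6859/7560)k + 4693/7560)(7560/361) + (0)
The last nonzero remainder is the constant 7560/361, so the polynomials are coprime and gcd = 1.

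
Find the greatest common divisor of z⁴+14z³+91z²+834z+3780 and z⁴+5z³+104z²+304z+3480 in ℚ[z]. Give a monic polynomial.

By polynomial division,
  z⁴+14z³+91z²+834z+3780 = (z⁴+5z³+104z²+304z+3480) + (9z³-13z²+530z+300)
  z⁴+5z³+104z²+304z+3480 = ((1/9)z+58/81)(9z³-13z²+530z+300) + ((4408/81)z²-(8816/81)z+88160/27)
  9z³-13z²+530z+300 = ((729/4408)z+405/4408)((4408/81)z²-(8816/81)z+88160/27) + (0)
Last nonzero remainder: (4408/81)z²-(8816/81)z+88160/27. Dividing through by 4408/81 gives the monic gcd z²-2z+60.

z²-2z+60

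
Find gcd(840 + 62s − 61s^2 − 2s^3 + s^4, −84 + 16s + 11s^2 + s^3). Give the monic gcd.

6 + s

Apply the Euclidean algorithm:
  s^4 − 2s^3 − 61s^2 + 62s + 840 = (s − 13)(s^3 + 11s^2 + 16s − 84) + (66s^2 + 354s − 252)
  s^3 + 11s^2 + 16s − 84 = ((1/66)s + 31/363)(66s^2 + 354s − 252) + (−(1260/121)s − 7560/121)
  66s^2 + 354s − 252 = (−(1331/210)s + 121/30)(−(1260/121)s − 7560/121) + (0)
Last nonzero remainder: −(1260/121)s − 7560/121. Dividing through by −1260/121 gives the monic gcd s + 6.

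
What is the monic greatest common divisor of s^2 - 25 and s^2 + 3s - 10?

Apply the Euclidean algorithm:
  s^2 - 25 = (s^2 + 3s - 10) + (-3s - 15)
  s^2 + 3s - 10 = (-(1/3)s + 2/3)(-3s - 15) + (0)
Last nonzero remainder: -3s - 15. Dividing through by -3 gives the monic gcd s + 5.

s + 5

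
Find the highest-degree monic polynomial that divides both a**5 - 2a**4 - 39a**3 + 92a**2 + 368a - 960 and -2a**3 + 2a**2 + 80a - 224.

a**2 - 8a + 16

Repeated division with remainder:
  a**5 - 2a**4 - 39a**3 + 92a**2 + 368a - 960 = (-(1/2)a**2 + (1/2)a)(-2a**3 + 2a**2 + 80a - 224) + (-60a**2 + 480a - 960)
  -2a**3 + 2a**2 + 80a - 224 = ((1/30)a + 7/30)(-60a**2 + 480a - 960) + (0)
Last nonzero remainder: -60a**2 + 480a - 960. Dividing through by -60 gives the monic gcd a**2 - 8a + 16.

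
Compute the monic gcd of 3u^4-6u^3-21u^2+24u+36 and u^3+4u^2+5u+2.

Repeated division with remainder:
  3u^4-6u^3-21u^2+24u+36 = (3u-18)(u^3+4u^2+5u+2) + (36u^2+108u+72)
  u^3+4u^2+5u+2 = ((1/36)u+1/36)(36u^2+108u+72) + (0)
Last nonzero remainder: 36u^2+108u+72. Dividing through by 36 gives the monic gcd u^2+3u+2.

u^2+3u+2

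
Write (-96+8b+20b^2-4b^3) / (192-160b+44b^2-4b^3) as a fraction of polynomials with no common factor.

Apply the Euclidean algorithm:
  -4b^3+20b^2+8b-96 = (-4b^3+44b^2-160b+192) + (-24b^2+168b-288)
  -4b^3+44b^2-160b+192 = ((1/6)b-2/3)(-24b^2+168b-288) + (0)
Last nonzero remainder: -24b^2+168b-288. Dividing through by -24 gives the monic gcd b^2-7b+12.
Cancel b^2-7b+12 from numerator and denominator to get the reduced form.

(2+b)/(-4+b)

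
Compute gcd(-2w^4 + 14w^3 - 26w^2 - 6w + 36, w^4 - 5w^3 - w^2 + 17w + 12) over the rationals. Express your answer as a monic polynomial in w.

Euclidean algorithm in ℚ[w]:
  -2w^4 + 14w^3 - 26w^2 - 6w + 36 = (-2)(w^4 - 5w^3 - w^2 + 17w + 12) + (4w^3 - 28w^2 + 28w + 60)
  w^4 - 5w^3 - w^2 + 17w + 12 = ((1/4)w + 1/2)(4w^3 - 28w^2 + 28w + 60) + (6w^2 - 12w - 18)
  4w^3 - 28w^2 + 28w + 60 = ((2/3)w - 10/3)(6w^2 - 12w - 18) + (0)
Last nonzero remainder: 6w^2 - 12w - 18. Dividing through by 6 gives the monic gcd w^2 - 2w - 3.

w^2 - 2w - 3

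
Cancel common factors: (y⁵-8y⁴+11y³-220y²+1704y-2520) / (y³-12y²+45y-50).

(y³-y²-6y-252)/(y-5)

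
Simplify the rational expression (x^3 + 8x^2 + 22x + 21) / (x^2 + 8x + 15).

(x^2 + 5x + 7)/(x + 5)

Repeated division with remainder:
  x^3 + 8x^2 + 22x + 21 = (x)(x^2 + 8x + 15) + (7x + 21)
  x^2 + 8x + 15 = ((1/7)x + 5/7)(7x + 21) + (0)
Last nonzero remainder: 7x + 21. Dividing through by 7 gives the monic gcd x + 3.
Cancel x + 3 from numerator and denominator to get the reduced form.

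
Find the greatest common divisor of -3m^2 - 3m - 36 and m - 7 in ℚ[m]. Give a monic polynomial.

1

Repeated division with remainder:
  -3m^2 - 3m - 36 = (-3m - 24)(m - 7) + (-204)
  m - 7 = (-(1/204)m + 7/204)(-204) + (0)
The last nonzero remainder is the constant -204, so the polynomials are coprime and gcd = 1.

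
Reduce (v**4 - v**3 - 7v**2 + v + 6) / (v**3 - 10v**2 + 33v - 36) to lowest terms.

(v**3 + 2v**2 - v - 2)/(v**2 - 7v + 12)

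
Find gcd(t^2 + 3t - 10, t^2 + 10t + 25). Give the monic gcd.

t + 5

Euclidean algorithm in ℚ[t]:
  t^2 + 3t - 10 = (t^2 + 10t + 25) + (-7t - 35)
  t^2 + 10t + 25 = (-(1/7)t - 5/7)(-7t - 35) + (0)
Last nonzero remainder: -7t - 35. Dividing through by -7 gives the monic gcd t + 5.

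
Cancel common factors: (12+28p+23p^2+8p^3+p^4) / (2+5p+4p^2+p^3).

(6+5p+p^2)/(1+p)

By polynomial division,
  p^4+8p^3+23p^2+28p+12 = (p+4)(p^3+4p^2+5p+2) + (2p^2+6p+4)
  p^3+4p^2+5p+2 = ((1/2)p+1/2)(2p^2+6p+4) + (0)
Last nonzero remainder: 2p^2+6p+4. Dividing through by 2 gives the monic gcd p^2+3p+2.
Cancel p^2+3p+2 from numerator and denominator to get the reduced form.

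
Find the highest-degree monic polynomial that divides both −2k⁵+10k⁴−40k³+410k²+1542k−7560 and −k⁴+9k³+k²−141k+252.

k³−6k²−19k+84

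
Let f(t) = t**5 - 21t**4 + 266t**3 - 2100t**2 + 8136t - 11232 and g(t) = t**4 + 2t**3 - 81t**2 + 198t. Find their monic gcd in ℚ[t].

By polynomial division,
  t**5 - 21t**4 + 266t**3 - 2100t**2 + 8136t - 11232 = (t - 23)(t**4 + 2t**3 - 81t**2 + 198t) + (393t**3 - 4161t**2 + 12690t - 11232)
  t**4 + 2t**3 - 81t**2 + 198t = ((1/393)t + 1649/51483)(393t**3 - 4161t**2 + 12690t - 11232) + ((342992/17161)t**2 - (3086928/17161)t + 6173856/17161)
  393t**3 - 4161t**2 + 12690t - 11232 = ((6744273/342992)t - 51483/1649)((342992/17161)t**2 - (3086928/17161)t + 6173856/17161) + (0)
Last nonzero remainder: (342992/17161)t**2 - (3086928/17161)t + 6173856/17161. Dividing through by 342992/17161 gives the monic gcd t**2 - 9t + 18.

t**2 - 9t + 18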